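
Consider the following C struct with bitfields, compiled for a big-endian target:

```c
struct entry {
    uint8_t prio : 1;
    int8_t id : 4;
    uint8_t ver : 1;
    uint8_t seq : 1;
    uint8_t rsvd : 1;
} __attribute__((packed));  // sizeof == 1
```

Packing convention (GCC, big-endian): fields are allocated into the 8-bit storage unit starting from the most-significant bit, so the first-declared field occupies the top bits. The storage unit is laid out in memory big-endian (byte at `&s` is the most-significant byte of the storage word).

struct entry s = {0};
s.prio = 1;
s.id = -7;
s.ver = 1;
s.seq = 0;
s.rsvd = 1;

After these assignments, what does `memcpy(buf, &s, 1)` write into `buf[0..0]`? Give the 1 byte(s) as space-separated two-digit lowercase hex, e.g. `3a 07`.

prio (1b) val=1 bits=0x1 at bit 7: 0x80
id (4b) val=-7 bits=0x9 at bit 3: 0xc8
ver (1b) val=1 bits=0x1 at bit 2: 0xcc
seq (1b) val=0 bits=0x0 at bit 1: 0xcc
rsvd (1b) val=1 bits=0x1 at bit 0: 0xcd
word = 0xcd → big-endian bytes:
  [0]=0xcd

cd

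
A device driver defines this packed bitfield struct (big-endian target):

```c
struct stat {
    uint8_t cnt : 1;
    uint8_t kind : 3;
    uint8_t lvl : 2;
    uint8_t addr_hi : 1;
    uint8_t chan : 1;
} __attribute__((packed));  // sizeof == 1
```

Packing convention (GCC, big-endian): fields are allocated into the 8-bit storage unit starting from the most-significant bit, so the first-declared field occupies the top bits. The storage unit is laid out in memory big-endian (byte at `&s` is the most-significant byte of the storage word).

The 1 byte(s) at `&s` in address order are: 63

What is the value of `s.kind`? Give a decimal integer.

[0]=0x63 (big-endian) → word 0x63
cnt:1 @ bit 7 → (0x63>>7)&0x1 = 0x0
kind:3 @ bit 4 → (0x63>>4)&0x7 = 0x6  ←
lvl:2 @ bit 2 → (0x63>>2)&0x3 = 0x0
addr_hi:1 @ bit 1 → (0x63>>1)&0x1 = 0x1
chan:1 @ bit 0 → (0x63>>0)&0x1 = 0x1

6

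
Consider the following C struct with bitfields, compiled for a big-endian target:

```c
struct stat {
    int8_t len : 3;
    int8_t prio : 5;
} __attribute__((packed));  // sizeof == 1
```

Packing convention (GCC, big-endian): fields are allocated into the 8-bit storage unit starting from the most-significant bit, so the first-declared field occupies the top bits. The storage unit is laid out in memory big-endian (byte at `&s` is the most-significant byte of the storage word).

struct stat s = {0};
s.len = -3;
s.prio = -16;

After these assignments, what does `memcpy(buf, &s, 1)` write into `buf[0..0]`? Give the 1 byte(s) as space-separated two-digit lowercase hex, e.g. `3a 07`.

len:3 = -3 → 0x5 << 5 → word 0xa0
prio:5 = -16 → 0x10 << 0 → word 0xb0
word = 0xb0 → big-endian bytes:
  [0]=0xb0

b0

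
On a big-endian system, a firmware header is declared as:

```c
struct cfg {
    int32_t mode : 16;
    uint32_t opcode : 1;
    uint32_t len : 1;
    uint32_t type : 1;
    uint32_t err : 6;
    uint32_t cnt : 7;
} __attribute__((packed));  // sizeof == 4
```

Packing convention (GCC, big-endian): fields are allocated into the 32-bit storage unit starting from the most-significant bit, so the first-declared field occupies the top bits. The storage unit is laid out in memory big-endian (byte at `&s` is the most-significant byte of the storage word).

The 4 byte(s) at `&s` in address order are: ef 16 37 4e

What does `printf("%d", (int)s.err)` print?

46

[0]=0xef [1]=0x16 [2]=0x37 [3]=0x4e (big-endian) → word 0xef16374e
mode [16+:16] = (word>>16) & 0xffff = 61206
opcode [15+:1] = (word>>15) & 0x1 = 0
len [14+:1] = (word>>14) & 0x1 = 0
type [13+:1] = (word>>13) & 0x1 = 1
err [7+:6] = (word>>7) & 0x3f = 46  ←
cnt [0+:7] = (word>>0) & 0x7f = 78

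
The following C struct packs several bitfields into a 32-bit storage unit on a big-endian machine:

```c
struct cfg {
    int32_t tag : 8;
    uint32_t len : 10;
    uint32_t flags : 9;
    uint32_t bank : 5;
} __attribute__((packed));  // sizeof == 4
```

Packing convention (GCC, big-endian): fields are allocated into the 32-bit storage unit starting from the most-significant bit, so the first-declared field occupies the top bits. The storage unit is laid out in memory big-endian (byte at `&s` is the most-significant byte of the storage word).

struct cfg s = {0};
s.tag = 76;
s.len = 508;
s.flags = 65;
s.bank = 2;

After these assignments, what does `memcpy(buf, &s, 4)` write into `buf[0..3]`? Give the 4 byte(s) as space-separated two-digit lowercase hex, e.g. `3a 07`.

[24+:8] tag=76 & 0xff = 0x4c; word=0x4c000000
[14+:10] len=508 & 0x3ff = 0x1fc; word=0x4c7f0000
[5+:9] flags=65 & 0x1ff = 0x41; word=0x4c7f0820
[0+:5] bank=2 & 0x1f = 0x2; word=0x4c7f0822
word = 0x4c7f0822 → big-endian bytes:
  [0]=0x4c  [1]=0x7f  [2]=0x08  [3]=0x22

4c 7f 08 22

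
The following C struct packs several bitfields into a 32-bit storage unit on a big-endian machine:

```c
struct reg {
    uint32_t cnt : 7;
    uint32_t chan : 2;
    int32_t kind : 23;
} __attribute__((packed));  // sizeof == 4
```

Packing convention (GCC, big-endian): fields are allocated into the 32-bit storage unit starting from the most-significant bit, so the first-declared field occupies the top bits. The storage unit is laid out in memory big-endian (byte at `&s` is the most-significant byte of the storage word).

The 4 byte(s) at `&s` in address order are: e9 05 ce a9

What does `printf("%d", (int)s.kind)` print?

380585

[0]=0xe9 [1]=0x05 [2]=0xce [3]=0xa9 (big-endian) → word 0xe905cea9
cnt [25+:7] = (word>>25) & 0x7f = 116
chan [23+:2] = (word>>23) & 0x3 = 2
kind [0+:23] = (word>>0) & 0x7fffff = 380585  ←
kind signed 23b, MSB=0: value = 380585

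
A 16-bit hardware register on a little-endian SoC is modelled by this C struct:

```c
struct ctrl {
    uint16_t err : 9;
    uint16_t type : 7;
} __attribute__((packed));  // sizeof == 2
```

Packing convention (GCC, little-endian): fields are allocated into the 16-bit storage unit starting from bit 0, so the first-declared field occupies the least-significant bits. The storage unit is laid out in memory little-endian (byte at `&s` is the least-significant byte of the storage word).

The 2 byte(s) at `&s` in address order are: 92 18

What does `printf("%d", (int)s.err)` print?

[0]=0x92 [1]=0x18 (little-endian) → word 0x1892
err [0+:9] = (word>>0) & 0x1ff = 146  ←
type [9+:7] = (word>>9) & 0x7f = 12

146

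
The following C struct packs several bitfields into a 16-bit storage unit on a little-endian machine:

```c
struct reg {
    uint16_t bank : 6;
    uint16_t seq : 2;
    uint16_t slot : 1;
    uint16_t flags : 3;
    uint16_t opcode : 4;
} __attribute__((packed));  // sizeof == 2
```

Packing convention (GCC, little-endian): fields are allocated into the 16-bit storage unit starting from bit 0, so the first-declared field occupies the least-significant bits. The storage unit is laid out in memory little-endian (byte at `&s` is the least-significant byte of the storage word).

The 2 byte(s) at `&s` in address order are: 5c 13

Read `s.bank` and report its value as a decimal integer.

28

[0]=0x5c [1]=0x13 (little-endian) → word 0x135c
bank:6 @ bit 0 → (0x135c>>0)&0x3f = 0x1c  ←
seq:2 @ bit 6 → (0x135c>>6)&0x3 = 0x1
slot:1 @ bit 8 → (0x135c>>8)&0x1 = 0x1
flags:3 @ bit 9 → (0x135c>>9)&0x7 = 0x1
opcode:4 @ bit 12 → (0x135c>>12)&0xf = 0x1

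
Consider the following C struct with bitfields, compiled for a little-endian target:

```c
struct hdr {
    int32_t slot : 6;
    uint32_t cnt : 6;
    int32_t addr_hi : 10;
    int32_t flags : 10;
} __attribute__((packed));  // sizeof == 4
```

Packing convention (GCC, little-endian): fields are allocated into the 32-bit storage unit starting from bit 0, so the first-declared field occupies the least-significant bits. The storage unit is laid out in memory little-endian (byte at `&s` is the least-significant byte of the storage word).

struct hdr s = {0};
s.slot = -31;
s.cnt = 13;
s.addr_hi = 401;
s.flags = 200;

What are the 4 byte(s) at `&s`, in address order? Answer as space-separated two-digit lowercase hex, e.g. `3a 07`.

[0+:6] slot=-31 & 0x3f = 0x21; word=0x00000021
[6+:6] cnt=13 & 0x3f = 0xd; word=0x00000361
[12+:10] addr_hi=401 & 0x3ff = 0x191; word=0x00191361
[22+:10] flags=200 & 0x3ff = 0xc8; word=0x32191361
word = 0x32191361 → little-endian bytes:
  [0]=0x61  [1]=0x13  [2]=0x19  [3]=0x32

61 13 19 32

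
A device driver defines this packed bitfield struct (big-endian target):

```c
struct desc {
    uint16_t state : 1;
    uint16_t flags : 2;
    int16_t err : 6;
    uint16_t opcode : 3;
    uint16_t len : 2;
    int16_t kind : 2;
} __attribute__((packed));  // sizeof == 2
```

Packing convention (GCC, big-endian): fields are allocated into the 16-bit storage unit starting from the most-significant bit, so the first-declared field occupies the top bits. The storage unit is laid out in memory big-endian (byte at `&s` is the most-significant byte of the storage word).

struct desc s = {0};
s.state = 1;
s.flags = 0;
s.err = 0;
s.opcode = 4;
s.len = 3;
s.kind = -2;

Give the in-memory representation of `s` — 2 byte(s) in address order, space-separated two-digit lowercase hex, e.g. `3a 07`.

[15+:1] state=1 & 0x1 = 0x1; word=0x8000
[13+:2] flags=0 & 0x3 = 0x0; word=0x8000
[7+:6] err=0 & 0x3f = 0x0; word=0x8000
[4+:3] opcode=4 & 0x7 = 0x4; word=0x8040
[2+:2] len=3 & 0x3 = 0x3; word=0x804c
[0+:2] kind=-2 & 0x3 = 0x2; word=0x804e
word = 0x804e → big-endian bytes:
  [0]=0x80  [1]=0x4e

80 4e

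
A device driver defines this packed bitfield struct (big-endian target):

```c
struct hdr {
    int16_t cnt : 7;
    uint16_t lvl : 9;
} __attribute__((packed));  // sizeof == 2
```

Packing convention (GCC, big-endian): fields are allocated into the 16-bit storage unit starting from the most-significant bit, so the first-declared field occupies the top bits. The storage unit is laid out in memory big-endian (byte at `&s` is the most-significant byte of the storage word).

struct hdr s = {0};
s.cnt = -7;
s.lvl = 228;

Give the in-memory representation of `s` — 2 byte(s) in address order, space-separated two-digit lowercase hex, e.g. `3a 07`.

cnt (7b) val=-7 bits=0x79 at bit 9: 0xf200
lvl (9b) val=228 bits=0xe4 at bit 0: 0xf2e4
word = 0xf2e4 → big-endian bytes:
  [0]=0xf2  [1]=0xe4

f2 e4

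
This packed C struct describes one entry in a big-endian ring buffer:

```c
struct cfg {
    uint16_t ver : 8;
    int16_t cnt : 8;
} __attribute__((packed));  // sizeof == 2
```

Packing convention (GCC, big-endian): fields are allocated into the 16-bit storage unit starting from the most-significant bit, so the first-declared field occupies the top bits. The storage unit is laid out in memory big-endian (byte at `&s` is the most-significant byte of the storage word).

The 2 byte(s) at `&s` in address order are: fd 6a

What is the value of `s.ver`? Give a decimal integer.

253

[0]=0xfd [1]=0x6a (big-endian) → word 0xfd6a
ver [8+:8] = (word>>8) & 0xff = 253  ←
cnt [0+:8] = (word>>0) & 0xff = 106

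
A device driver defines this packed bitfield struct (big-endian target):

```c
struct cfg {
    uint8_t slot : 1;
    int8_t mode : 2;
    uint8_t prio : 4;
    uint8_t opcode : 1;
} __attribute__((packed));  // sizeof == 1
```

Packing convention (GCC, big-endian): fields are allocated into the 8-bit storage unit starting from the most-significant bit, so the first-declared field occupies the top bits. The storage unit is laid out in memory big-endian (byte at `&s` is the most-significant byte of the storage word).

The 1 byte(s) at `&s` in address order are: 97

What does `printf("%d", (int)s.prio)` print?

11

[0]=0x97 (big-endian) → word 0x97
slot:1 @ bit 7 → (0x97>>7)&0x1 = 0x1
mode:2 @ bit 5 → (0x97>>5)&0x3 = 0x0
prio:4 @ bit 1 → (0x97>>1)&0xf = 0xb  ←
opcode:1 @ bit 0 → (0x97>>0)&0x1 = 0x1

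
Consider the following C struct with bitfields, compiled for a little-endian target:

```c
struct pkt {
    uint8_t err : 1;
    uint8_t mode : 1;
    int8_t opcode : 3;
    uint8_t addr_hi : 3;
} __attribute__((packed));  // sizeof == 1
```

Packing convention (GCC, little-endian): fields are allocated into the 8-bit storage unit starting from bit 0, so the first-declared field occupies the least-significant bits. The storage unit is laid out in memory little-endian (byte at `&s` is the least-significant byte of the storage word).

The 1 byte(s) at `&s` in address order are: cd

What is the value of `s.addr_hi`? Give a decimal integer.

[0]=0xcd (little-endian) → word 0xcd
err [0+:1] = (word>>0) & 0x1 = 1
mode [1+:1] = (word>>1) & 0x1 = 0
opcode [2+:3] = (word>>2) & 0x7 = 3
addr_hi [5+:3] = (word>>5) & 0x7 = 6  ←

6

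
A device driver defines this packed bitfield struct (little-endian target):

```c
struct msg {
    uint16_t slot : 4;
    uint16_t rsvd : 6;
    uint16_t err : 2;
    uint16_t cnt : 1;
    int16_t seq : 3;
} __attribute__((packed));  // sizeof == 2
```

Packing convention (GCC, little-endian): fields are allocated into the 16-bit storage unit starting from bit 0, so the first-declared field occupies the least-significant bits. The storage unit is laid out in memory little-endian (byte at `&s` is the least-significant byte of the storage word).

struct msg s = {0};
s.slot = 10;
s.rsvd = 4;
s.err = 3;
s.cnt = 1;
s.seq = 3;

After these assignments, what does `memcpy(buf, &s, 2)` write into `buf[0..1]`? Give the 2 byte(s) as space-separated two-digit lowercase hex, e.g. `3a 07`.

4a 7c

slot (4b) val=10 bits=0xa at bit 0: 0x000a
rsvd (6b) val=4 bits=0x4 at bit 4: 0x004a
err (2b) val=3 bits=0x3 at bit 10: 0x0c4a
cnt (1b) val=1 bits=0x1 at bit 12: 0x1c4a
seq (3b) val=3 bits=0x3 at bit 13: 0x7c4a
word = 0x7c4a → little-endian bytes:
  [0]=0x4a  [1]=0x7c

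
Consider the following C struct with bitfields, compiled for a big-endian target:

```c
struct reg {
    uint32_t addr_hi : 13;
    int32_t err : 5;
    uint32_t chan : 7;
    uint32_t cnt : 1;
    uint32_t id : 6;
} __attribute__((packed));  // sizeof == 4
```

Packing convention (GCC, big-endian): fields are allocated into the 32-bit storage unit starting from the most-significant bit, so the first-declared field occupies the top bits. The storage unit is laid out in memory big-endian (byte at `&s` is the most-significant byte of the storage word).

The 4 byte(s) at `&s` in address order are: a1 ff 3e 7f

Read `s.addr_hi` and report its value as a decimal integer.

5183

[0]=0xa1 [1]=0xff [2]=0x3e [3]=0x7f (big-endian) → word 0xa1ff3e7f
addr_hi:13 @ bit 19 → (0xa1ff3e7f>>19)&0x1fff = 0x143f  ←
err:5 @ bit 14 → (0xa1ff3e7f>>14)&0x1f = 0x1c
chan:7 @ bit 7 → (0xa1ff3e7f>>7)&0x7f = 0x7c
cnt:1 @ bit 6 → (0xa1ff3e7f>>6)&0x1 = 0x1
id:6 @ bit 0 → (0xa1ff3e7f>>0)&0x3f = 0x3f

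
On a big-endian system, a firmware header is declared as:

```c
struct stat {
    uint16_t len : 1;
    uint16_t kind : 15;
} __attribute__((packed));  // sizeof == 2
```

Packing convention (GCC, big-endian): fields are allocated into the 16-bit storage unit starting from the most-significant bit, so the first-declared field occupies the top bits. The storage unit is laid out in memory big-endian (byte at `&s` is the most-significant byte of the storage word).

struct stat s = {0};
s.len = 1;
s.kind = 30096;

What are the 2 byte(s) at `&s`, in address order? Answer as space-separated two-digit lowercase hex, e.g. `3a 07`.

f5 90

[15+:1] len=1 & 0x1 = 0x1; word=0x8000
[0+:15] kind=30096 & 0x7fff = 0x7590; word=0xf590
word = 0xf590 → big-endian bytes:
  [0]=0xf5  [1]=0x90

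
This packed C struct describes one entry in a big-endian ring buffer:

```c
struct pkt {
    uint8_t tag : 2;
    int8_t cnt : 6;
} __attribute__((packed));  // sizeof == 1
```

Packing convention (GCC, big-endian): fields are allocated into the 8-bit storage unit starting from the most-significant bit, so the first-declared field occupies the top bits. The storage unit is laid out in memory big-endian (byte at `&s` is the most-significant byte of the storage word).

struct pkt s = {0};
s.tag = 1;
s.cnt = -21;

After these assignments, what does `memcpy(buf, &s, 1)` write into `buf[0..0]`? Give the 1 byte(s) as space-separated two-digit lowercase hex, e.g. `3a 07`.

[6+:2] tag=1 & 0x3 = 0x1; word=0x40
[0+:6] cnt=-21 & 0x3f = 0x2b; word=0x6b
word = 0x6b → big-endian bytes:
  [0]=0x6b

6b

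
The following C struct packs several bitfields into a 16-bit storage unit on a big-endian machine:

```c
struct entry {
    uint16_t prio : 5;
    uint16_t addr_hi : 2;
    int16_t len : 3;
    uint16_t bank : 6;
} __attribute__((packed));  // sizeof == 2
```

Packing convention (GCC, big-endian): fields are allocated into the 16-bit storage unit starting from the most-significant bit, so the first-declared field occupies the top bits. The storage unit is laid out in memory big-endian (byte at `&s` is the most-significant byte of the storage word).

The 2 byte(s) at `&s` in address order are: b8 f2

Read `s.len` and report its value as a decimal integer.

3

[0]=0xb8 [1]=0xf2 (big-endian) → word 0xb8f2
prio [11+:5] = (word>>11) & 0x1f = 23
addr_hi [9+:2] = (word>>9) & 0x3 = 0
len [6+:3] = (word>>6) & 0x7 = 3  ←
bank [0+:6] = (word>>0) & 0x3f = 50
len signed 3b, MSB=0: value = 3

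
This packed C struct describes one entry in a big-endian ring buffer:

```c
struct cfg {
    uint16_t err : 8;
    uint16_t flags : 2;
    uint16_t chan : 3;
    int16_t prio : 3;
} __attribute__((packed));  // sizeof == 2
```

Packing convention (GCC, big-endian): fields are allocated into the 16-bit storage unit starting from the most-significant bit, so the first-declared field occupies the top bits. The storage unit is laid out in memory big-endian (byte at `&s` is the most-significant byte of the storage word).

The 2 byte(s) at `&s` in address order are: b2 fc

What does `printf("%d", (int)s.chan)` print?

7

[0]=0xb2 [1]=0xfc (big-endian) → word 0xb2fc
err [8+:8] = (word>>8) & 0xff = 178
flags [6+:2] = (word>>6) & 0x3 = 3
chan [3+:3] = (word>>3) & 0x7 = 7  ←
prio [0+:3] = (word>>0) & 0x7 = 4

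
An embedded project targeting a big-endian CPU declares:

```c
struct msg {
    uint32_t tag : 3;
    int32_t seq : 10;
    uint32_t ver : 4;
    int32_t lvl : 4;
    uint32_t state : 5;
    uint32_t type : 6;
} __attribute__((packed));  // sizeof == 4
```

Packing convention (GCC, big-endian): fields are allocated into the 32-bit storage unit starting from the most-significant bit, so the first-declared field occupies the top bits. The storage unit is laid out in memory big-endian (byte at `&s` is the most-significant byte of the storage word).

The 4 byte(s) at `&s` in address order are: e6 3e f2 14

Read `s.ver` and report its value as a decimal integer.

[0]=0xe6 [1]=0x3e [2]=0xf2 [3]=0x14 (big-endian) → word 0xe63ef214
tag [29+:3] = (word>>29) & 0x7 = 7
seq [19+:10] = (word>>19) & 0x3ff = 199
ver [15+:4] = (word>>15) & 0xf = 13  ←
lvl [11+:4] = (word>>11) & 0xf = 14
state [6+:5] = (word>>6) & 0x1f = 8
type [0+:6] = (word>>0) & 0x3f = 20

13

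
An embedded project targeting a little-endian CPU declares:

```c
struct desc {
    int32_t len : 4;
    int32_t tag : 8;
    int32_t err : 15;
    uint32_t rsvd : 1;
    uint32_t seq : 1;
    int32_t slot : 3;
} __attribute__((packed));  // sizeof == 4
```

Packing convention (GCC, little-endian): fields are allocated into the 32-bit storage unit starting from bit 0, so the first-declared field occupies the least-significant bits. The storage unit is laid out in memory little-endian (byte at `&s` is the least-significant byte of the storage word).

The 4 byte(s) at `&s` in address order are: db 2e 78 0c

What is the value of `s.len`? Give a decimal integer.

[0]=0xdb [1]=0x2e [2]=0x78 [3]=0x0c (little-endian) → word 0x0c782edb
len [0+:4] = (word>>0) & 0xf = 11  ←
tag [4+:8] = (word>>4) & 0xff = 237
err [12+:15] = (word>>12) & 0x7fff = 18306
rsvd [27+:1] = (word>>27) & 0x1 = 1
seq [28+:1] = (word>>28) & 0x1 = 0
slot [29+:3] = (word>>29) & 0x7 = 0
len signed 4b, MSB=1: 11 - 16 = -5

-5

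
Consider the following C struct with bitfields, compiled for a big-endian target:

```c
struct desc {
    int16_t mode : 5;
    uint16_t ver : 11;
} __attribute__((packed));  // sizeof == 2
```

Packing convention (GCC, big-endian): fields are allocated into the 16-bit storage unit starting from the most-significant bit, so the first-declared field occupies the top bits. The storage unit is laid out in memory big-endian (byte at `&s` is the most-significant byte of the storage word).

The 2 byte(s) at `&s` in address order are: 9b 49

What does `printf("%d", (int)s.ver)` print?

841

[0]=0x9b [1]=0x49 (big-endian) → word 0x9b49
mode:5 @ bit 11 → (0x9b49>>11)&0x1f = 0x13
ver:11 @ bit 0 → (0x9b49>>0)&0x7ff = 0x349  ←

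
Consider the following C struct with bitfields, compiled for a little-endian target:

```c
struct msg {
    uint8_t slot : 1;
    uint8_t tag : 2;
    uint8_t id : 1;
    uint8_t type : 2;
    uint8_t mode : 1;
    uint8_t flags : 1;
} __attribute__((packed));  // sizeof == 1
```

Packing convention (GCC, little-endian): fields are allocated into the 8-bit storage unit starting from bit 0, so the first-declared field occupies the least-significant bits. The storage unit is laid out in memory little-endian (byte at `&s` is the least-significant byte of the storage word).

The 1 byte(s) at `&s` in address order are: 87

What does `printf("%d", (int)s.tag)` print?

3

[0]=0x87 (little-endian) → word 0x87
slot [0+:1] = (word>>0) & 0x1 = 1
tag [1+:2] = (word>>1) & 0x3 = 3  ←
id [3+:1] = (word>>3) & 0x1 = 0
type [4+:2] = (word>>4) & 0x3 = 0
mode [6+:1] = (word>>6) & 0x1 = 0
flags [7+:1] = (word>>7) & 0x1 = 1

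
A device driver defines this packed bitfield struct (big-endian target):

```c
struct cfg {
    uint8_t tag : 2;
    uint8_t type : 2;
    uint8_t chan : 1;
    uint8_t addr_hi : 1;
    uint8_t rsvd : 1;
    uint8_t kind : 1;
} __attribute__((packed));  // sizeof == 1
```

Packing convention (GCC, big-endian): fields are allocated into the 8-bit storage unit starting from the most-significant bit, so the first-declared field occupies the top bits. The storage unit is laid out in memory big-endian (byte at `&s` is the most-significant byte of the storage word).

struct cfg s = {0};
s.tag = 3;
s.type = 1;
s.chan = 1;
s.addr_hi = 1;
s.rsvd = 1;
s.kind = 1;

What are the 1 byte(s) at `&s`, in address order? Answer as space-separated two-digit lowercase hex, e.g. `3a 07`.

df

tag:2 = 3 → 0x3 << 6 → word 0xc0
type:2 = 1 → 0x1 << 4 → word 0xd0
chan:1 = 1 → 0x1 << 3 → word 0xd8
addr_hi:1 = 1 → 0x1 << 2 → word 0xdc
rsvd:1 = 1 → 0x1 << 1 → word 0xde
kind:1 = 1 → 0x1 << 0 → word 0xdf
word = 0xdf → big-endian bytes:
  [0]=0xdf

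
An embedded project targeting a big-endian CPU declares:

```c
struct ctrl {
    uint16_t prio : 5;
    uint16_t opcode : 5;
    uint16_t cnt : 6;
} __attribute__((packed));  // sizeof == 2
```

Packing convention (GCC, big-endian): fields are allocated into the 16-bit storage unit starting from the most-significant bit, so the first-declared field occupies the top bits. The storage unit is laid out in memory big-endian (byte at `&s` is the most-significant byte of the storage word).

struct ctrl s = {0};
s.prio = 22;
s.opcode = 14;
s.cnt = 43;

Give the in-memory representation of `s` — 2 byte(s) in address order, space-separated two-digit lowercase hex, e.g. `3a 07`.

prio (5b) val=22 bits=0x16 at bit 11: 0xb000
opcode (5b) val=14 bits=0xe at bit 6: 0xb380
cnt (6b) val=43 bits=0x2b at bit 0: 0xb3ab
word = 0xb3ab → big-endian bytes:
  [0]=0xb3  [1]=0xab

b3 ab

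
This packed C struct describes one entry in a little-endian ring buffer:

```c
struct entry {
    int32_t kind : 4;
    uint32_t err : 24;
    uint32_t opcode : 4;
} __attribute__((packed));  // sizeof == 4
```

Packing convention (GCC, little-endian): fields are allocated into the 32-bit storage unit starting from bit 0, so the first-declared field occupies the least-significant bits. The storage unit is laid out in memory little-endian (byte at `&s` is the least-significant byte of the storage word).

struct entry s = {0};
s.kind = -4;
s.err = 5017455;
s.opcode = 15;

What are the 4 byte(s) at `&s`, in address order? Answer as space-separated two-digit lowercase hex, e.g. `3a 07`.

[0+:4] kind=-4 & 0xf = 0xc; word=0x0000000c
[4+:24] err=5017455 & 0xffffff = 0x4c8f6f; word=0x04c8f6fc
[28+:4] opcode=15 & 0xf = 0xf; word=0xf4c8f6fc
word = 0xf4c8f6fc → little-endian bytes:
  [0]=0xfc  [1]=0xf6  [2]=0xc8  [3]=0xf4

fc f6 c8 f4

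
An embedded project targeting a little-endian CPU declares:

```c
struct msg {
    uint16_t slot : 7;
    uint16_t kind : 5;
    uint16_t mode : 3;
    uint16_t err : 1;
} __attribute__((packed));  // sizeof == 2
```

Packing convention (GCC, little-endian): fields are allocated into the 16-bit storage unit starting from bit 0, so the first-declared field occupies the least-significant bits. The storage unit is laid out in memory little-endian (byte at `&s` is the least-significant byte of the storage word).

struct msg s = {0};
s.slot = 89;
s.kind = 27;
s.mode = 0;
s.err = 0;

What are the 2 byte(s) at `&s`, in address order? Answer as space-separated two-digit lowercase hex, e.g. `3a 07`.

slot (7b) val=89 bits=0x59 at bit 0: 0x0059
kind (5b) val=27 bits=0x1b at bit 7: 0x0dd9
mode (3b) val=0 bits=0x0 at bit 12: 0x0dd9
err (1b) val=0 bits=0x0 at bit 15: 0x0dd9
word = 0x0dd9 → little-endian bytes:
  [0]=0xd9  [1]=0x0d

d9 0d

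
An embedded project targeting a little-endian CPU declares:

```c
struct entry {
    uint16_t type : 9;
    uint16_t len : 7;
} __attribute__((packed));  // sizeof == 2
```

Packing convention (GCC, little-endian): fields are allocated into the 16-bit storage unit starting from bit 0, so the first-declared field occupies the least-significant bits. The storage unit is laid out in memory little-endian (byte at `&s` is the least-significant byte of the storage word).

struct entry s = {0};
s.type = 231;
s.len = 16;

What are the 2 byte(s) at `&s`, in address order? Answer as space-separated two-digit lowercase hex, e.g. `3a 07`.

[0+:9] type=231 & 0x1ff = 0xe7; word=0x00e7
[9+:7] len=16 & 0x7f = 0x10; word=0x20e7
word = 0x20e7 → little-endian bytes:
  [0]=0xe7  [1]=0x20

e7 20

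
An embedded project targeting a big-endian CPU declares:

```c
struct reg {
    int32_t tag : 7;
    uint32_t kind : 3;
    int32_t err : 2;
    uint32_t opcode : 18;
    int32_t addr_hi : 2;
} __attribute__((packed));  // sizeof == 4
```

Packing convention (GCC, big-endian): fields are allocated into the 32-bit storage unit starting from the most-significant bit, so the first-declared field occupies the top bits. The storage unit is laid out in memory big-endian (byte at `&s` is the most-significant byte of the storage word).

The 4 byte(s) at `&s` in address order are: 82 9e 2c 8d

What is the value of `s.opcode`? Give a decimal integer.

[0]=0x82 [1]=0x9e [2]=0x2c [3]=0x8d (big-endian) → word 0x829e2c8d
tag [25+:7] = (word>>25) & 0x7f = 65
kind [22+:3] = (word>>22) & 0x7 = 2
err [20+:2] = (word>>20) & 0x3 = 1
opcode [2+:18] = (word>>2) & 0x3ffff = 232227  ←
addr_hi [0+:2] = (word>>0) & 0x3 = 1

232227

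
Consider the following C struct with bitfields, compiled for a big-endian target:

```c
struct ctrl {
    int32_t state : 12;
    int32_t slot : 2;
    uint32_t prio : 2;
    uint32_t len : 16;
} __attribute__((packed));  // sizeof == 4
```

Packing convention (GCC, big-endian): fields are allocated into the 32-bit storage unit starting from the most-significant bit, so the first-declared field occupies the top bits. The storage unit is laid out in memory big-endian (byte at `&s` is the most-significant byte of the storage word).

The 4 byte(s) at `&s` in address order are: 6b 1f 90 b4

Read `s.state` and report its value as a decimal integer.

1713

[0]=0x6b [1]=0x1f [2]=0x90 [3]=0xb4 (big-endian) → word 0x6b1f90b4
state:12 @ bit 20 → (0x6b1f90b4>>20)&0xfff = 0x6b1  ←
slot:2 @ bit 18 → (0x6b1f90b4>>18)&0x3 = 0x3
prio:2 @ bit 16 → (0x6b1f90b4>>16)&0x3 = 0x3
len:16 @ bit 0 → (0x6b1f90b4>>0)&0xffff = 0x90b4
state signed 12b, MSB=0: value = 1713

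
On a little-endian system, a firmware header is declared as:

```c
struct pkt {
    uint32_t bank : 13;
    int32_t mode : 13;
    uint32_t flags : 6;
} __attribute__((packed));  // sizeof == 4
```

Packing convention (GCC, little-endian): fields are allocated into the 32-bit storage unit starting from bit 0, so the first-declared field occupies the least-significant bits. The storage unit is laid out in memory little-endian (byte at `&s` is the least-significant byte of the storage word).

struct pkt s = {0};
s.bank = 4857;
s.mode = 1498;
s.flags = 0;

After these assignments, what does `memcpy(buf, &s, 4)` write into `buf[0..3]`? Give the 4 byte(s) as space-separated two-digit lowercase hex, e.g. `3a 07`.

f9 52 bb 00

[0+:13] bank=4857 & 0x1fff = 0x12f9; word=0x000012f9
[13+:13] mode=1498 & 0x1fff = 0x5da; word=0x00bb52f9
[26+:6] flags=0 & 0x3f = 0x0; word=0x00bb52f9
word = 0x00bb52f9 → little-endian bytes:
  [0]=0xf9  [1]=0x52  [2]=0xbb  [3]=0x00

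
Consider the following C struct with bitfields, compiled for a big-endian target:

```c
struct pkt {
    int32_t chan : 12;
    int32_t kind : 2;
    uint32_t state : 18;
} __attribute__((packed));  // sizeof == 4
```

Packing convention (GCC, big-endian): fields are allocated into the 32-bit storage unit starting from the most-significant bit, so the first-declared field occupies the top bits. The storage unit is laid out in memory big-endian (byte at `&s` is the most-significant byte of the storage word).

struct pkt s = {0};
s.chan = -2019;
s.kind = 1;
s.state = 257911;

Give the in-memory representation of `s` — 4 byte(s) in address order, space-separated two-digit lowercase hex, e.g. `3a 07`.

chan:12 = -2019 → 0x81d << 20 → word 0x81d00000
kind:2 = 1 → 0x1 << 18 → word 0x81d40000
state:18 = 257911 → 0x3ef77 << 0 → word 0x81d7ef77
word = 0x81d7ef77 → big-endian bytes:
  [0]=0x81  [1]=0xd7  [2]=0xef  [3]=0x77

81 d7 ef 77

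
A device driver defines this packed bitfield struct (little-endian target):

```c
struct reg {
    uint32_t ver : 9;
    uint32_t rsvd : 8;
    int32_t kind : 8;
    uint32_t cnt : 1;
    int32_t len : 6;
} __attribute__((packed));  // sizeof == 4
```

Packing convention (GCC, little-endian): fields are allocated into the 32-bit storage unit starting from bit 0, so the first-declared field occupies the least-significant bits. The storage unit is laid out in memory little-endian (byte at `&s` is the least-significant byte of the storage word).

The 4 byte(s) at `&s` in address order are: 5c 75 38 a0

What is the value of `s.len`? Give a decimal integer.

[0]=0x5c [1]=0x75 [2]=0x38 [3]=0xa0 (little-endian) → word 0xa038755c
ver [0+:9] = (word>>0) & 0x1ff = 348
rsvd [9+:8] = (word>>9) & 0xff = 58
kind [17+:8] = (word>>17) & 0xff = 28
cnt [25+:1] = (word>>25) & 0x1 = 0
len [26+:6] = (word>>26) & 0x3f = 40  ←
len signed 6b, MSB=1: 40 - 64 = -24

-24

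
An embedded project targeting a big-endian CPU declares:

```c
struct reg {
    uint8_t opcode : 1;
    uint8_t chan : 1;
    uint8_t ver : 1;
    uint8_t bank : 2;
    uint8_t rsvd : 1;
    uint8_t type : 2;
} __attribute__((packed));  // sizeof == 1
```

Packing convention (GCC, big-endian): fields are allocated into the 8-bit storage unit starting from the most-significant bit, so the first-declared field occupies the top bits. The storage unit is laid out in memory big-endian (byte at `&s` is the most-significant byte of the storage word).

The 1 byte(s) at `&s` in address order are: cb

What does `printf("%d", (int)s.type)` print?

[0]=0xcb (big-endian) → word 0xcb
opcode [7+:1] = (word>>7) & 0x1 = 1
chan [6+:1] = (word>>6) & 0x1 = 1
ver [5+:1] = (word>>5) & 0x1 = 0
bank [3+:2] = (word>>3) & 0x3 = 1
rsvd [2+:1] = (word>>2) & 0x1 = 0
type [0+:2] = (word>>0) & 0x3 = 3  ←

3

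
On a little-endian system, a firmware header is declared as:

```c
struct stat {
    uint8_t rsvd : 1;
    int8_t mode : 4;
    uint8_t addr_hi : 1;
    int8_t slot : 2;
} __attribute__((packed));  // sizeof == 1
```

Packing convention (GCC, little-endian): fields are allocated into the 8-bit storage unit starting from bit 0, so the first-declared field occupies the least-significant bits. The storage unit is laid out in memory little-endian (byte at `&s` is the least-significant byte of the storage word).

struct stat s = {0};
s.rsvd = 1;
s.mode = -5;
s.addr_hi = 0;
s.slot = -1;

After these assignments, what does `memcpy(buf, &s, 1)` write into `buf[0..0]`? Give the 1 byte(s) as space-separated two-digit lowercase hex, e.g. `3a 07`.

[0+:1] rsvd=1 & 0x1 = 0x1; word=0x01
[1+:4] mode=-5 & 0xf = 0xb; word=0x17
[5+:1] addr_hi=0 & 0x1 = 0x0; word=0x17
[6+:2] slot=-1 & 0x3 = 0x3; word=0xd7
word = 0xd7 → little-endian bytes:
  [0]=0xd7

d7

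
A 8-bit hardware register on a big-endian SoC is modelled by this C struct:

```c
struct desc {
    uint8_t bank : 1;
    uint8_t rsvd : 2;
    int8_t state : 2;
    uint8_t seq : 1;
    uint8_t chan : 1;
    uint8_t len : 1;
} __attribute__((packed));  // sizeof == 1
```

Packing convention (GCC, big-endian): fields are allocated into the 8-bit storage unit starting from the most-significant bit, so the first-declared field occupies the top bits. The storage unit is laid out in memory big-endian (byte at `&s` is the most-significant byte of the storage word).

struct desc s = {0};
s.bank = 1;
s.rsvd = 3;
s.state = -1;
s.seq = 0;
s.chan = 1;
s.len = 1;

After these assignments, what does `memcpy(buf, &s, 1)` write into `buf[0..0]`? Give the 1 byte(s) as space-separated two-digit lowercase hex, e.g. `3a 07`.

[7+:1] bank=1 & 0x1 = 0x1; word=0x80
[5+:2] rsvd=3 & 0x3 = 0x3; word=0xe0
[3+:2] state=-1 & 0x3 = 0x3; word=0xf8
[2+:1] seq=0 & 0x1 = 0x0; word=0xf8
[1+:1] chan=1 & 0x1 = 0x1; word=0xfa
[0+:1] len=1 & 0x1 = 0x1; word=0xfb
word = 0xfb → big-endian bytes:
  [0]=0xfb

fb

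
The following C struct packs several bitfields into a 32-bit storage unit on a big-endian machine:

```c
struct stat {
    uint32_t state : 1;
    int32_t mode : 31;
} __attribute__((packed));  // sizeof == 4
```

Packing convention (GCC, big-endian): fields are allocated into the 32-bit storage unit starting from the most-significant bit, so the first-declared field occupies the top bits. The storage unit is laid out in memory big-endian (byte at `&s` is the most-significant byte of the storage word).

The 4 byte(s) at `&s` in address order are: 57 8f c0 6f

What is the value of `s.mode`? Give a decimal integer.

[0]=0x57 [1]=0x8f [2]=0xc0 [3]=0x6f (big-endian) → word 0x578fc06f
state [31+:1] = (word>>31) & 0x1 = 0
mode [0+:31] = (word>>0) & 0x7fffffff = 1469038703  ←
mode signed 31b, MSB=1: 1469038703 - 2147483648 = -678444945

-678444945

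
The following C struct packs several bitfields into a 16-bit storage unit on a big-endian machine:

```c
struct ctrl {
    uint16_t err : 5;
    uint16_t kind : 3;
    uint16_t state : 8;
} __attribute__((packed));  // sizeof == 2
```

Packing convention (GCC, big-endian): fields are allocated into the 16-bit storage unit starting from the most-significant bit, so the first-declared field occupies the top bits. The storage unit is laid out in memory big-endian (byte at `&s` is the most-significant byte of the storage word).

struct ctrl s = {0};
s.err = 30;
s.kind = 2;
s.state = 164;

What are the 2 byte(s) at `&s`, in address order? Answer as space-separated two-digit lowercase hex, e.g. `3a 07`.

err (5b) val=30 bits=0x1e at bit 11: 0xf000
kind (3b) val=2 bits=0x2 at bit 8: 0xf200
state (8b) val=164 bits=0xa4 at bit 0: 0xf2a4
word = 0xf2a4 → big-endian bytes:
  [0]=0xf2  [1]=0xa4

f2 a4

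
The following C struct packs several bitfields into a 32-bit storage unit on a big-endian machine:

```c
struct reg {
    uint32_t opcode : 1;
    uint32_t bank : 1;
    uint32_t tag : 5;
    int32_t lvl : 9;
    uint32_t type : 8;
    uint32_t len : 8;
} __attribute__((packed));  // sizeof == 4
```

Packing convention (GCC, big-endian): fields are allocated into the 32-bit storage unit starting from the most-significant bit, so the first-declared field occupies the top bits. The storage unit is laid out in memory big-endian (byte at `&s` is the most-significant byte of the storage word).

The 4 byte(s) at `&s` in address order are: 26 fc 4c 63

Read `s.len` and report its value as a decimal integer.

99

[0]=0x26 [1]=0xfc [2]=0x4c [3]=0x63 (big-endian) → word 0x26fc4c63
opcode [31+:1] = (word>>31) & 0x1 = 0
bank [30+:1] = (word>>30) & 0x1 = 0
tag [25+:5] = (word>>25) & 0x1f = 19
lvl [16+:9] = (word>>16) & 0x1ff = 252
type [8+:8] = (word>>8) & 0xff = 76
len [0+:8] = (word>>0) & 0xff = 99  ←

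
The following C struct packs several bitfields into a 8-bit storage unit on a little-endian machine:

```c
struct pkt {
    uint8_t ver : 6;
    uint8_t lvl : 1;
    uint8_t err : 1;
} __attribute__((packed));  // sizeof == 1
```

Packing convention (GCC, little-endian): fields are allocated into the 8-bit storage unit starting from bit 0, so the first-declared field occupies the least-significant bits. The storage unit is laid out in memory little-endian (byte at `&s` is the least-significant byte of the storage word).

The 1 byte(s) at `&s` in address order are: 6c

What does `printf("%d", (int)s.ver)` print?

44

[0]=0x6c (little-endian) → word 0x6c
ver:6 @ bit 0 → (0x6c>>0)&0x3f = 0x2c  ←
lvl:1 @ bit 6 → (0x6c>>6)&0x1 = 0x1
err:1 @ bit 7 → (0x6c>>7)&0x1 = 0x0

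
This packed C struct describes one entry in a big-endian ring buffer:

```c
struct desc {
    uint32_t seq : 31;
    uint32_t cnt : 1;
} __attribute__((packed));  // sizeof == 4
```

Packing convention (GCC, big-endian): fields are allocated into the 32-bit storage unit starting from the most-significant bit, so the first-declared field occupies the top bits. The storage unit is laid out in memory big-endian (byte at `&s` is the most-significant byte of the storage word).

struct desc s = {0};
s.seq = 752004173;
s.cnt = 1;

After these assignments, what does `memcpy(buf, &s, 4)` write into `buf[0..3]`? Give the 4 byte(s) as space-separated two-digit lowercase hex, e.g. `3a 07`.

59 a5 58 9b

[1+:31] seq=752004173 & 0x7fffffff = 0x2cd2ac4d; word=0x59a5589a
[0+:1] cnt=1 & 0x1 = 0x1; word=0x59a5589b
word = 0x59a5589b → big-endian bytes:
  [0]=0x59  [1]=0xa5  [2]=0x58  [3]=0x9b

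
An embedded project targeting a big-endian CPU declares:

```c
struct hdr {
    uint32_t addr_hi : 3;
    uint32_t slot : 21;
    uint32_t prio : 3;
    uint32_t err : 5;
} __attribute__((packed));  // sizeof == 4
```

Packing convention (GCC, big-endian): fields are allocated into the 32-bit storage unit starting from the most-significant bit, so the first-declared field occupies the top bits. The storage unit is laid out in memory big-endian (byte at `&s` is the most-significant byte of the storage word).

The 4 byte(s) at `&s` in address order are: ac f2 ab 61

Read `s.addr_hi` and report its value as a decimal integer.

5

[0]=0xac [1]=0xf2 [2]=0xab [3]=0x61 (big-endian) → word 0xacf2ab61
addr_hi [29+:3] = (word>>29) & 0x7 = 5  ←
slot [8+:21] = (word>>8) & 0x1fffff = 848555
prio [5+:3] = (word>>5) & 0x7 = 3
err [0+:5] = (word>>0) & 0x1f = 1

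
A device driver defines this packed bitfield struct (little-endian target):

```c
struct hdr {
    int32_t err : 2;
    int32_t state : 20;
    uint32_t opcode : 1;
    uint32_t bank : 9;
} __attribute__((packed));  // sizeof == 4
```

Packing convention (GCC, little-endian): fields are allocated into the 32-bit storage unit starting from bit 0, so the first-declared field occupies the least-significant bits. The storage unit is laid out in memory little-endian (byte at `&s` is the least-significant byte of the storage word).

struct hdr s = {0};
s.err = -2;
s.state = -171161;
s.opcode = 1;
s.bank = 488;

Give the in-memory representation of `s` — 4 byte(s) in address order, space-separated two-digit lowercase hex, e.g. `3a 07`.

9e 8d 75 f4

[0+:2] err=-2 & 0x3 = 0x2; word=0x00000002
[2+:20] state=-171161 & 0xfffff = 0xd6367; word=0x00358d9e
[22+:1] opcode=1 & 0x1 = 0x1; word=0x00758d9e
[23+:9] bank=488 & 0x1ff = 0x1e8; word=0xf4758d9e
word = 0xf4758d9e → little-endian bytes:
  [0]=0x9e  [1]=0x8d  [2]=0x75  [3]=0xf4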